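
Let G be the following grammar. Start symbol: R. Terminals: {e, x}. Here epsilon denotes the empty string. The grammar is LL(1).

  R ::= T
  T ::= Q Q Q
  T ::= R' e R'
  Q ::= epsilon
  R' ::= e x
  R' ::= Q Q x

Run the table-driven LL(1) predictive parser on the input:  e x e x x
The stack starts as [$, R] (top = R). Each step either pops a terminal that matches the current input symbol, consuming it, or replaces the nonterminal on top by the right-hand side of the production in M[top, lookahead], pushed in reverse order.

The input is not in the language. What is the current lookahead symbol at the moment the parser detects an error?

x

step 1: stack=$ R  input=e x e x x $  — expand R ::= T
step 2: stack=$ T  input=e x e x x $  — expand T ::= R' e R'
step 3: stack=$ R' e R'  input=e x e x x $  — expand R' ::= e x
step 4: stack=$ R' e x e  input=e x e x x $  — match e
step 5: stack=$ R' e x  input=x e x x $  — match x
step 6: stack=$ R' e  input=e x x $  — match e
step 7: stack=$ R'  input=x x $  — expand R' ::= Q Q x
step 8: stack=$ x Q Q  input=x x $  — expand Q ::= epsilon
step 9: stack=$ x Q  input=x x $  — expand Q ::= epsilon
step 10: stack=$ x  input=x x $  — match x
step 11: stack=$  input=x $  — error: stack empty but input remains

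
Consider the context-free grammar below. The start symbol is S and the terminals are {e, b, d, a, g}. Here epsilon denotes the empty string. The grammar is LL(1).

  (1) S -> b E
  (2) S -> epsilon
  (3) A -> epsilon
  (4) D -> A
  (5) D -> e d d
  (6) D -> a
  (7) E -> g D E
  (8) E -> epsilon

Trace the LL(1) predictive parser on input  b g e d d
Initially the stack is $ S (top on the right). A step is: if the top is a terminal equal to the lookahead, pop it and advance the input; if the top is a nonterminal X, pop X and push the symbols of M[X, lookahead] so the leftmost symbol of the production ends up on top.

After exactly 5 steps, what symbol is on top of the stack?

e

     Stack    Input        Action
  1  $ S      b g e d d $  expand S -> b E
  2  $ E b    b g e d d $  match b
  3  $ E      g e d d $    expand E -> g D E
  4  $ E D g  g e d d $    match g
  5  $ E D    e d d $      expand D -> e d d
Stack after step 5: $ E d d e (top = e).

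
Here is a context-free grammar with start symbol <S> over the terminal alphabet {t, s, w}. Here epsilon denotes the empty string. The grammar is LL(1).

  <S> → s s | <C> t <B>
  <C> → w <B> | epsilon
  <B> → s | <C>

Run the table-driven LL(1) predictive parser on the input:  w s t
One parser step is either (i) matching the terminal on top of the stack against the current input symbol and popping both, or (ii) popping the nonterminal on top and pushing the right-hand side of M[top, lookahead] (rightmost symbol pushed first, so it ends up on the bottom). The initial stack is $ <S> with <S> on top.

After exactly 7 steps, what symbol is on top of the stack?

<C>

     Stack          Input    Action
  1  $ <S>          w s t $  expand <S> → <C> t <B>
  2  $ <B> t <C>    w s t $  expand <C> → w <B>
  3  $ <B> t <B> w  w s t $  match w
  4  $ <B> t <B>    s t $    expand <B> → s
  5  $ <B> t s      s t $    match s
  6  $ <B> t        t $      match t
  7  $ <B>          $        expand <B> → <C>
Stack after step 7: $ <C> (top = <C>).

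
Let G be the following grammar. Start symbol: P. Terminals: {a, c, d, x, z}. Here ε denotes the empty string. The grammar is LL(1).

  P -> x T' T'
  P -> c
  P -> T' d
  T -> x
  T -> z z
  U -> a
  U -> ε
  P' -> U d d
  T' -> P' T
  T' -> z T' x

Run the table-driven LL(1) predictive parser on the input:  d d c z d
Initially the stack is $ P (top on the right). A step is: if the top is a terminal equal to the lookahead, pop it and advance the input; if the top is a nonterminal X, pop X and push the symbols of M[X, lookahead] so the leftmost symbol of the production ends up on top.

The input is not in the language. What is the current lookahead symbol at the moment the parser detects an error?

c

step 1: stack=$ P  input=d d c z d $  — expand P -> T' d
step 2: stack=$ d T'  input=d d c z d $  — expand T' -> P' T
step 3: stack=$ d T P'  input=d d c z d $  — expand P' -> U d d
step 4: stack=$ d T d d U  input=d d c z d $  — expand U -> ε
step 5: stack=$ d T d d  input=d d c z d $  — match d
step 6: stack=$ d T d  input=d c z d $  — match d
step 7: stack=$ d T  input=c z d $  — error: M[T, c] is empty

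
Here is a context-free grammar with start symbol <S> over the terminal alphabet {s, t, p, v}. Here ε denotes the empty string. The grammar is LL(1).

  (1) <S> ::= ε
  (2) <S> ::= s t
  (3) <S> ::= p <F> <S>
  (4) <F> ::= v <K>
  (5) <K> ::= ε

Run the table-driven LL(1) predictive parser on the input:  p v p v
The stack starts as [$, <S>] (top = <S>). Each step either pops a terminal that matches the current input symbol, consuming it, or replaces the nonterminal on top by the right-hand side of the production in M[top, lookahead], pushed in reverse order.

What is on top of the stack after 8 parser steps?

v

step 1: stack=$ <S>  input=p v p v $  — expand <S> ::= p <F> <S>
step 2: stack=$ <S> <F> p  input=p v p v $  — match p
step 3: stack=$ <S> <F>  input=v p v $  — expand <F> ::= v <K>
step 4: stack=$ <S> <K> v  input=v p v $  — match v
step 5: stack=$ <S> <K>  input=p v $  — expand <K> ::= ε
step 6: stack=$ <S>  input=p v $  — expand <S> ::= p <F> <S>
step 7: stack=$ <S> <F> p  input=p v $  — match p
step 8: stack=$ <S> <F>  input=v $  — expand <F> ::= v <K>
Stack after step 8: $ <S> <K> v (top = v).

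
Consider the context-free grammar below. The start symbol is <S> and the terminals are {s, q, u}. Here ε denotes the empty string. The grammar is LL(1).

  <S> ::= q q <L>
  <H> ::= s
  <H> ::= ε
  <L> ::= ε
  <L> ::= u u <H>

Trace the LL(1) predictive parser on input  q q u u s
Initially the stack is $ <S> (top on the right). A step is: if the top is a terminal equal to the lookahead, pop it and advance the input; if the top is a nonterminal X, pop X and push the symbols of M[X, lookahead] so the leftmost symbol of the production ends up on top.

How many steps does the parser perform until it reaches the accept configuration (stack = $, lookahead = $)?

8

     Stack      Input        Action
  1  $ <S>      q q u u s $  expand <S> ::= q q <L>
  2  $ <L> q q  q q u u s $  match q
  3  $ <L> q    q u u s $    match q
  4  $ <L>      u u s $      expand <L> ::= u u <H>
  5  $ <H> u u  u u s $      match u
  6  $ <H> u    u s $        match u
  7  $ <H>      s $          expand <H> ::= s
  8  $ s        s $          match s
Accept reached after 8 steps.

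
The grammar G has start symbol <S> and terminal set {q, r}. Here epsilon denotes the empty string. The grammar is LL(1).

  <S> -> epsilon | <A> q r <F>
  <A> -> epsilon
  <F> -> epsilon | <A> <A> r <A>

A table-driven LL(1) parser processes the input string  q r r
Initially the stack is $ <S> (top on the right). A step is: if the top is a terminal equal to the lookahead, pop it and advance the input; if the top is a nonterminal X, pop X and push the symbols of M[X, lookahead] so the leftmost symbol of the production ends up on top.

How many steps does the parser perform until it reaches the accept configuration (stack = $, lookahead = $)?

     Stack            Input    Action
  1  $ <S>            q r r $  expand <S> -> <A> q r <F>
  2  $ <F> r q <A>    q r r $  expand <A> -> epsilon
  3  $ <F> r q        q r r $  match q
  4  $ <F> r          r r $    match r
  5  $ <F>            r $      expand <F> -> <A> <A> r <A>
  6  $ <A> r <A> <A>  r $      expand <A> -> epsilon
  7  $ <A> r <A>      r $      expand <A> -> epsilon
  8  $ <A> r          r $      match r
  9  $ <A>            $        expand <A> -> epsilon
Accept reached after 9 steps.

9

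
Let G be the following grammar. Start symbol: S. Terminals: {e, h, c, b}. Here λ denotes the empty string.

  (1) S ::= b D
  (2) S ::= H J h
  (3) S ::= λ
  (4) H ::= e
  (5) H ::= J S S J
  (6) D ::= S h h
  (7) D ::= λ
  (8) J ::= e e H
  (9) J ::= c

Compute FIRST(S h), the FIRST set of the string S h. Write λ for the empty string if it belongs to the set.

FIRST(J) = {c, e}
FIRST(H) = {c, e}  (via J S S J)
FIRST(S) = {λ, b, c, e}  (via H J h)
FIRST(D) = {λ, b, c, e, h}  (via S h h)
FIRST(S h): take FIRST of each symbol in turn, carrying on past any symbol whose FIRST contains λ; result {b, c, e, h}.

{b, c, e, h}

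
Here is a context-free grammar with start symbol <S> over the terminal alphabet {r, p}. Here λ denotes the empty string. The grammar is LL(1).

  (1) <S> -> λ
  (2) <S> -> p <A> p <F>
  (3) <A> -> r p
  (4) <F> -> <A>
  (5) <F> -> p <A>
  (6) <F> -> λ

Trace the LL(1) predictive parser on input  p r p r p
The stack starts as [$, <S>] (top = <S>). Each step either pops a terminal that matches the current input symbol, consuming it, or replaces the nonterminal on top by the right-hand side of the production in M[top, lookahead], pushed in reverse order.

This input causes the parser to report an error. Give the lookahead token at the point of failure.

step 1: stack=$ <S>  input=p r p r p $  — expand <S> -> p <A> p <F>
step 2: stack=$ <F> p <A> p  input=p r p r p $  — match p
step 3: stack=$ <F> p <A>  input=r p r p $  — expand <A> -> r p
step 4: stack=$ <F> p p r  input=r p r p $  — match r
step 5: stack=$ <F> p p  input=p r p $  — match p
step 6: stack=$ <F> p  input=r p $  — error: top is terminal p but lookahead is r

r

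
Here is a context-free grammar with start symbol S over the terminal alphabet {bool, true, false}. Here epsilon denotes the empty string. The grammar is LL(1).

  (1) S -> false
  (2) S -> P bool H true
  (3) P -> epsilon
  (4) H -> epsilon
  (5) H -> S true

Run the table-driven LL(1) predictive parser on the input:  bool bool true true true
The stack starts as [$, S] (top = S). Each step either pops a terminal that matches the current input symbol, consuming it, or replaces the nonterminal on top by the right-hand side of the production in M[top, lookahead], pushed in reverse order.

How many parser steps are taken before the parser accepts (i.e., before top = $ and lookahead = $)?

11

step 1: stack=$ S  input=bool bool true true true $  — expand S -> P bool H true
step 2: stack=$ true H bool P  input=bool bool true true true $  — expand P -> epsilon
step 3: stack=$ true H bool  input=bool bool true true true $  — match bool
step 4: stack=$ true H  input=bool true true true $  — expand H -> S true
step 5: stack=$ true true S  input=bool true true true $  — expand S -> P bool H true
step 6: stack=$ true true true H bool P  input=bool true true true $  — expand P -> epsilon
step 7: stack=$ true true true H bool  input=bool true true true $  — match bool
step 8: stack=$ true true true H  input=true true true $  — expand H -> epsilon
step 9: stack=$ true true true  input=true true true $  — match true
step 10: stack=$ true true  input=true true $  — match true
step 11: stack=$ true  input=true $  — match true
Accept reached after 11 steps.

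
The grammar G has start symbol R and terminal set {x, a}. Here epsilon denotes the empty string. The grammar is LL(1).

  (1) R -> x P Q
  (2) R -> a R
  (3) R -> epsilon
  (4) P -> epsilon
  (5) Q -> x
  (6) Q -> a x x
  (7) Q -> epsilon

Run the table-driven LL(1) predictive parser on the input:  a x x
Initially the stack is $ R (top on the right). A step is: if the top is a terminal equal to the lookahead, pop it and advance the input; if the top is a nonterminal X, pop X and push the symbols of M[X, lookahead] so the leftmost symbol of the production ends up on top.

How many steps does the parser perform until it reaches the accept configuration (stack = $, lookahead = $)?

7

step 1: stack=$ R  input=a x x $  — expand R -> a R
step 2: stack=$ R a  input=a x x $  — match a
step 3: stack=$ R  input=x x $  — expand R -> x P Q
step 4: stack=$ Q P x  input=x x $  — match x
step 5: stack=$ Q P  input=x $  — expand P -> epsilon
step 6: stack=$ Q  input=x $  — expand Q -> x
step 7: stack=$ x  input=x $  — match x
Accept reached after 7 steps.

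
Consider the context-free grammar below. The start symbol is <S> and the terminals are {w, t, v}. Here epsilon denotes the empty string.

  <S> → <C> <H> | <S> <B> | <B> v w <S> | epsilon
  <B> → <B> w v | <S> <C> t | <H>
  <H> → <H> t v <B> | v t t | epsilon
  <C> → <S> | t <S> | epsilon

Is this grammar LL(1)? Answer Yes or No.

FIRST(<S>) = {epsilon, t, v, w}
FIRST(<B>) = {epsilon, t, v, w}
FIRST(<H>) = {epsilon, t, v}
FIRST(<C>) = {epsilon, t, v, w}
FOLLOW(<S>) = {$, t, v, w}
FOLLOW(<B>) = {$, t, v, w}
FOLLOW(<H>) = {$, t, v, w}
FOLLOW(<C>) = {$, t, v, w}
Cell M[<B>, t] receives both <B> → <B> w v and <B> → <S> <C> t and <B> → <H> — the grammar is not LL(1).

No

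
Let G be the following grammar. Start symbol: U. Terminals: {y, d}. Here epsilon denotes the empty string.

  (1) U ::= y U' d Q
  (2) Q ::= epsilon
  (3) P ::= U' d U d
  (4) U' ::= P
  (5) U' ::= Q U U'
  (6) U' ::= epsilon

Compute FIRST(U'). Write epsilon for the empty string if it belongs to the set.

{epsilon, d, y}

FIRST(U) = {y}
FIRST(Q) = {epsilon}
FIRST(P) = {d, y}  (via U' d U d)
FIRST(U') = {epsilon, d, y}  (via P, Q U U')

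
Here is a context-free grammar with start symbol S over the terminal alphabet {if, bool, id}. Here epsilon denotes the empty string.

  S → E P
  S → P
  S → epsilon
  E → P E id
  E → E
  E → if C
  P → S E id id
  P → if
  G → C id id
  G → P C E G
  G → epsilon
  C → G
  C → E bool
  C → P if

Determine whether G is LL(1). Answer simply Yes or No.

No

FIRST(S) = {epsilon, if}
FIRST(E) = {if}
FIRST(P) = {if}
FIRST(G) = {epsilon, id, if}
FIRST(C) = {epsilon, id, if}
FOLLOW(S) = {$, if}
FOLLOW(E) = {bool, id, if}
FOLLOW(P) = {$, id, if}
FOLLOW(G) = {bool, id, if}
FOLLOW(C) = {bool, id, if}
Cell M[C, if] receives both C → G and C → E bool and C → P if — the grammar is not LL(1).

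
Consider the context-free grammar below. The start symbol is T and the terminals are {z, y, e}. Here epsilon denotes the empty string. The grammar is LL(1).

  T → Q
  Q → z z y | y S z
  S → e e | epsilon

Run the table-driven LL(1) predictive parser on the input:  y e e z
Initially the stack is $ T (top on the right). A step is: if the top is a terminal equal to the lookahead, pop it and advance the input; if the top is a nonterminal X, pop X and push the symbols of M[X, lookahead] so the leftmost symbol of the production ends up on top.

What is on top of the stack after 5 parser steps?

step 1: stack=$ T  input=y e e z $  — expand T → Q
step 2: stack=$ Q  input=y e e z $  — expand Q → y S z
step 3: stack=$ z S y  input=y e e z $  — match y
step 4: stack=$ z S  input=e e z $  — expand S → e e
step 5: stack=$ z e e  input=e e z $  — match e
Stack after step 5: $ z e (top = e).

e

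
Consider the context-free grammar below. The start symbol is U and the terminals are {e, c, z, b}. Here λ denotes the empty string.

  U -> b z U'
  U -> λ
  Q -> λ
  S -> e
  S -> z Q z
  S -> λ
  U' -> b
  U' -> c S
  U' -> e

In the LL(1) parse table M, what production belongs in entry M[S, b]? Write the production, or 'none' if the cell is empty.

none

FIRST(U) = {λ, b}
FIRST(Q) = {λ}
FIRST(S) = {λ, e, z}
FIRST(U') = {b, c, e}
FOLLOW(U) includes $ since U is the start symbol.
FOLLOW(U'): in U->b z U', the suffix after U' is empty, so FOLLOW(U') ⊇ FOLLOW(U) = {$}. Thus FOLLOW(U') = {$}.
FOLLOW(S): in U'->c S, the suffix after S is empty, so FOLLOW(S) ⊇ FOLLOW(U') = {$}. Thus FOLLOW(S) = {$}.
For S -> e: FIRST(e) = {e}, so it goes in M[S, t] for t ∈ {e}.
For S -> z Q z: FIRST(z Q z) = {z}, so it goes in M[S, t] for t ∈ {z}.
For S -> λ: FIRST(λ) = {λ}, so it goes in M[S, t] for t ∈ {}; since λ ∈ FIRST, also for every t ∈ FOLLOW(S) = {$}.
None of these place a production in M[S, b].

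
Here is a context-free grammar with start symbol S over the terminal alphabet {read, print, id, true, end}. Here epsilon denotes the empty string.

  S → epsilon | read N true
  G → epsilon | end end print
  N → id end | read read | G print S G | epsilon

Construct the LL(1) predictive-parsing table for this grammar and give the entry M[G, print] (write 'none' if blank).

G → epsilon

FIRST(S): from S→epsilon we get {epsilon}; from S→read N true we get {read}. So FIRST(S) = {epsilon, read}.
FIRST(G): from G→epsilon we get {epsilon}; from G→end end print we get {end}. So FIRST(G) = {epsilon, end}.
FIRST(N): from N→id end we get {id}; from N→read read we get {read}; from N→G print S G we get {end, print}; from N→epsilon we get {epsilon}. So FIRST(N) = {epsilon, end, id, print, read}.
FOLLOW(S) includes $ since S is the start symbol.
FOLLOW(N): in S→read N true, N is followed by true with FIRST {true}. Thus FOLLOW(N) = {true}.
FOLLOW(G): in N→G print S G (occurrence 1), G is followed by print S G with FIRST {print}; in N→G print S G (occurrence 2), the suffix after G is empty, so FOLLOW(G) ⊇ FOLLOW(N) = {true}. Thus FOLLOW(G) = {print, true}.
For G → epsilon: FIRST(epsilon) = {epsilon}, so it goes in M[G, t] for t ∈ {}; since epsilon ∈ FIRST, also for every t ∈ FOLLOW(G) = {print, true}.
For G → end end print: FIRST(end end print) = {end}, so it goes in M[G, t] for t ∈ {end}.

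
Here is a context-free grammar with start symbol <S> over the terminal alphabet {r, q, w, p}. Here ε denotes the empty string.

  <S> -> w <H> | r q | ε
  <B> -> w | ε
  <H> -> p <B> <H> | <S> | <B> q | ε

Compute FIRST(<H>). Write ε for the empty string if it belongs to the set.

FIRST(<S>) = {ε, r, w}
FIRST(<B>) = {ε, w}
FIRST(<H>) = {ε, p, q, r, w}  (via <S>, <B> q)

{ε, p, q, r, w}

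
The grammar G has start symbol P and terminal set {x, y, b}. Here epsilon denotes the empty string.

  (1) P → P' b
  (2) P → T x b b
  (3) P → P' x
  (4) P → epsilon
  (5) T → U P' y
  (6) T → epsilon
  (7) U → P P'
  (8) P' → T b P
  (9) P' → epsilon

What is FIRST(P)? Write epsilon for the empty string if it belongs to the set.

{epsilon, b, x, y}

FIRST(P) = {epsilon, b, x, y}  (via P' b, T x b b, P' x)
FIRST(T) = {epsilon, b, x, y}  (via U P' y)
FIRST(P') = {epsilon, b, x, y}  (via T b P)
FIRST(U) = {epsilon, b, x, y}  (via P P')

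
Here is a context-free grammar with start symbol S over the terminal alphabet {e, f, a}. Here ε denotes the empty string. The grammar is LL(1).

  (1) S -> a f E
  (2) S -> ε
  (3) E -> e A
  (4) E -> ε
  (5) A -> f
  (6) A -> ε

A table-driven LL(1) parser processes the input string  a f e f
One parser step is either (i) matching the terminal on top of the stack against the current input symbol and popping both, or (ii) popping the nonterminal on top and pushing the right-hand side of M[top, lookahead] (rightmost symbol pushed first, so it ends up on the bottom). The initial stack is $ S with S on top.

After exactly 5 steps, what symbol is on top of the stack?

A

step 1: stack=$ S  input=a f e f $  — expand S -> a f E
step 2: stack=$ E f a  input=a f e f $  — match a
step 3: stack=$ E f  input=f e f $  — match f
step 4: stack=$ E  input=e f $  — expand E -> e A
step 5: stack=$ A e  input=e f $  — match e
Stack after step 5: $ A (top = A).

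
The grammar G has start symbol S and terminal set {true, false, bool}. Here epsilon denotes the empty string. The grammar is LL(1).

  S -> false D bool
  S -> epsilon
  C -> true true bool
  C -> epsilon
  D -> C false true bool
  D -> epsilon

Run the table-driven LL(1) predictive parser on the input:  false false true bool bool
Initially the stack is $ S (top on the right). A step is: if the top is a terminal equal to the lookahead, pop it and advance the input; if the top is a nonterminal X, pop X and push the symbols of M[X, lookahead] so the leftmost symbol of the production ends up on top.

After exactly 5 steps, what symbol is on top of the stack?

true

step 1: stack=$ S  input=false false true bool bool $  — expand S -> false D bool
step 2: stack=$ bool D false  input=false false true bool bool $  — match false
step 3: stack=$ bool D  input=false true bool bool $  — expand D -> C false true bool
step 4: stack=$ bool bool true false C  input=false true bool bool $  — expand C -> epsilon
step 5: stack=$ bool bool true false  input=false true bool bool $  — match false
Stack after step 5: $ bool bool true (top = true).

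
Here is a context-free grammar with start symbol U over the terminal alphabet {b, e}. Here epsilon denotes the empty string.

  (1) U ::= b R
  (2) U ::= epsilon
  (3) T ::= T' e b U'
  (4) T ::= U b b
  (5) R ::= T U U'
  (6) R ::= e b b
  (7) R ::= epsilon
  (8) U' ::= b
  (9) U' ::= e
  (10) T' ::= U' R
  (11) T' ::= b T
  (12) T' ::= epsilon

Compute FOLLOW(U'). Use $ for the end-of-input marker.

FIRST(U) = {epsilon, b}
FIRST(U') = {b, e}
FIRST(T') = {epsilon, b, e}  (via U' R)
FIRST(T) = {b, e}  (via T' e b U', U b b)
FIRST(R) = {epsilon, b, e}  (via T U U')
FOLLOW(U) includes $ since U is the start symbol.
FOLLOW(U): in T::=U b b, U is followed by b b with FIRST {b}; in R::=T U U', U is followed by U' with FIRST {b, e}. Thus FOLLOW(U) = {$, b, e}.
FOLLOW(T'): in T::=T' e b U', T' is followed by e b U' with FIRST {e}. Thus FOLLOW(T') = {e}.
FOLLOW(T): in R::=T U U', T is followed by U U' with FIRST {b, e}; in T'::=b T, the suffix after T is empty, so FOLLOW(T) ⊇ FOLLOW(T') = {e}. Thus FOLLOW(T) = {b, e}.
FOLLOW(R): in U::=b R, the suffix after R is empty, so FOLLOW(R) ⊇ FOLLOW(U) = {$, b, e}; in T'::=U' R, the suffix after R is empty, so FOLLOW(R) ⊇ FOLLOW(T') = {e}. Thus FOLLOW(R) = {$, b, e}.
FOLLOW(U'): in T::=T' e b U', the suffix after U' is empty, so FOLLOW(U') ⊇ FOLLOW(T) = {b, e}; in R::=T U U', the suffix after U' is empty, so FOLLOW(U') ⊇ FOLLOW(R) = {$, b, e}; in T'::=U' R, U' is followed by R with FIRST {epsilon, b, e}; in T'::=U' R, the suffix after U' is nullable, so FOLLOW(U') ⊇ FOLLOW(T') = {e}. Thus FOLLOW(U') = {$, b, e}.

{$, b, e}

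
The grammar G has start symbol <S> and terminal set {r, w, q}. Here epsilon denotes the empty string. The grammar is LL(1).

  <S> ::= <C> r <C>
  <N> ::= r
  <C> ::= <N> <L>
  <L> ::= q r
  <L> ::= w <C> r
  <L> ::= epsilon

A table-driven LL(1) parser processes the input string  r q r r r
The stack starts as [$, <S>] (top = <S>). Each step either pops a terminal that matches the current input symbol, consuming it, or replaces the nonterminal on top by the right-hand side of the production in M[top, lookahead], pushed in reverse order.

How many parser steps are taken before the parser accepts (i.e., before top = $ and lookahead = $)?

      Stack            Input        Action
   1  $ <S>            r q r r r $  expand <S> ::= <C> r <C>
   2  $ <C> r <C>      r q r r r $  expand <C> ::= <N> <L>
   3  $ <C> r <L> <N>  r q r r r $  expand <N> ::= r
   4  $ <C> r <L> r    r q r r r $  match r
   5  $ <C> r <L>      q r r r $    expand <L> ::= q r
   6  $ <C> r r q      q r r r $    match q
   7  $ <C> r r        r r r $      match r
   8  $ <C> r          r r $        match r
   9  $ <C>            r $          expand <C> ::= <N> <L>
  10  $ <L> <N>        r $          expand <N> ::= r
  11  $ <L> r          r $          match r
  12  $ <L>            $            expand <L> ::= epsilon
Accept reached after 12 steps.

12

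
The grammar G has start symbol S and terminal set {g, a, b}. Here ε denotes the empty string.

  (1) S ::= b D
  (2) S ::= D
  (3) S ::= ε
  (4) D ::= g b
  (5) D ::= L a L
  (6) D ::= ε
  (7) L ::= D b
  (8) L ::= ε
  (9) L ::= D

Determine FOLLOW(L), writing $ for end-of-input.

FIRST(S): from S::=b D we get {b}; from S::=D we get {ε, a, b, g}; from S::=ε we get {ε}. So FIRST(S) = {ε, a, b, g}.
FIRST(D): from D::=g b we get {g}; from D::=L a L we get {a, b, g}; from D::=ε we get {ε}. So FIRST(D) = {ε, a, b, g}.
FIRST(L): from L::=D b we get {a, b, g}; from L::=ε we get {ε}; from L::=D we get {ε, a, b, g}. So FIRST(L) = {ε, a, b, g}.
FOLLOW(S) includes $ since S is the start symbol.
FOLLOW(S): S appears on no right-hand side. Thus FOLLOW(S) = {$}.
FOLLOW(D): in S::=b D, the suffix after D is empty, so FOLLOW(D) ⊇ FOLLOW(S) = {$}; in S::=D, the suffix after D is empty, so FOLLOW(D) ⊇ FOLLOW(S) = {$}; in L::=D b, D is followed by b with FIRST {b}; in L::=D, the suffix after D is empty, so FOLLOW(D) ⊇ FOLLOW(L) = {$, a, b}. Thus FOLLOW(D) = {$, a, b}.
FOLLOW(L): in D::=L a L (occurrence 1), L is followed by a L with FIRST {a}; in D::=L a L (occurrence 2), the suffix after L is empty, so FOLLOW(L) ⊇ FOLLOW(D) = {$, a, b}. Thus FOLLOW(L) = {$, a, b}.

{$, a, b}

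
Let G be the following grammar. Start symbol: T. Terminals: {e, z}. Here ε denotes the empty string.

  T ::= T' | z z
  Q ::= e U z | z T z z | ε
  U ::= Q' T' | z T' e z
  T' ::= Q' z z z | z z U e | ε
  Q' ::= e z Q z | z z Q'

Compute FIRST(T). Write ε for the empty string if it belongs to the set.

FIRST(Q) = {ε, e, z}
FIRST(Q') = {e, z}
FIRST(U) = {e, z}  (via Q' T')
FIRST(T') = {ε, e, z}  (via Q' z z z)
FIRST(T) = {ε, e, z}  (via T')

{ε, e, z}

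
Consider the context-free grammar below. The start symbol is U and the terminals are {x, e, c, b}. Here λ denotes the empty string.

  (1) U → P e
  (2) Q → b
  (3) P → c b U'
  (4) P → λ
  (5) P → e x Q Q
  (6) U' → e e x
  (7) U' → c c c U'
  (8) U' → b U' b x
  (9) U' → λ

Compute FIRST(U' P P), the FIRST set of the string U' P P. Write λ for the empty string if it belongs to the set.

FIRST(Q) = {b}
FIRST(P) = {λ, c, e}
FIRST(U') = {λ, b, c, e}
FIRST(U) = {c, e}  (via P e)
FIRST(U' P P): take FIRST of each symbol in turn, carrying on past any symbol whose FIRST contains λ; result {λ, b, c, e}.

{λ, b, c, e}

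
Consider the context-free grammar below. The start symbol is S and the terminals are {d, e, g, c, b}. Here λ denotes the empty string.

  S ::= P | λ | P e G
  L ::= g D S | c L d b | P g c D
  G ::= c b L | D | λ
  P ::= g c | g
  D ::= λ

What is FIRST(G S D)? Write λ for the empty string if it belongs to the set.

FIRST(P): from P::=g c we get {g}; from P::=g we get {g}. So FIRST(P) = {g}.
FIRST(D): from D::=λ we get {λ}. So FIRST(D) = {λ}.
FIRST(S): from S::=P we get {g}; from S::=λ we get {λ}; from S::=P e G we get {g}. So FIRST(S) = {λ, g}.
FIRST(L): from L::=g D S we get {g}; from L::=c L d b we get {c}; from L::=P g c D we get {g}. So FIRST(L) = {c, g}.
FIRST(G): from G::=c b L we get {c}; from G::=D we get {λ}; from G::=λ we get {λ}. So FIRST(G) = {λ, c}.
FIRST(G S D): take FIRST of each symbol in turn, carrying on past any symbol whose FIRST contains λ; result {λ, c, g}.

{λ, c, g}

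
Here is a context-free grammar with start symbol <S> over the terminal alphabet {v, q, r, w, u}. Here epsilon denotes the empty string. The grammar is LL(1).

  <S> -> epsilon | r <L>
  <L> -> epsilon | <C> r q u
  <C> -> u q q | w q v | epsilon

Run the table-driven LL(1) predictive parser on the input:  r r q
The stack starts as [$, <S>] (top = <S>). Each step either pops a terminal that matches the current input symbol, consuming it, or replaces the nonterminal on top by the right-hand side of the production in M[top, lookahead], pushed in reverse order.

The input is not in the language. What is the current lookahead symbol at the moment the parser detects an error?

     Stack        Input    Action
  1  $ <S>        r r q $  expand <S> -> r <L>
  2  $ <L> r      r r q $  match r
  3  $ <L>        r q $    expand <L> -> <C> r q u
  4  $ u q r <C>  r q $    expand <C> -> epsilon
  5  $ u q r      r q $    match r
  6  $ u q        q $      match q
  7  $ u          $        error: top is terminal u but lookahead is $

$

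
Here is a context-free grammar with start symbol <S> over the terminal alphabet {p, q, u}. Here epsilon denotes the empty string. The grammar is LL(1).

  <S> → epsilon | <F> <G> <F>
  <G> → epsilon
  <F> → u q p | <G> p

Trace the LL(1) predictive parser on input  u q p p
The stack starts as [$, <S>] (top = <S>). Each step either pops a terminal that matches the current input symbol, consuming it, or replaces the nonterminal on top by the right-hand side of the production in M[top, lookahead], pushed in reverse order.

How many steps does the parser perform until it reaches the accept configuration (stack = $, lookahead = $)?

9

     Stack            Input      Action
  1  $ <S>            u q p p $  expand <S> → <F> <G> <F>
  2  $ <F> <G> <F>    u q p p $  expand <F> → u q p
  3  $ <F> <G> p q u  u q p p $  match u
  4  $ <F> <G> p q    q p p $    match q
  5  $ <F> <G> p      p p $      match p
  6  $ <F> <G>        p $        expand <G> → epsilon
  7  $ <F>            p $        expand <F> → <G> p
  8  $ p <G>          p $        expand <G> → epsilon
  9  $ p              p $        match p
Accept reached after 9 steps.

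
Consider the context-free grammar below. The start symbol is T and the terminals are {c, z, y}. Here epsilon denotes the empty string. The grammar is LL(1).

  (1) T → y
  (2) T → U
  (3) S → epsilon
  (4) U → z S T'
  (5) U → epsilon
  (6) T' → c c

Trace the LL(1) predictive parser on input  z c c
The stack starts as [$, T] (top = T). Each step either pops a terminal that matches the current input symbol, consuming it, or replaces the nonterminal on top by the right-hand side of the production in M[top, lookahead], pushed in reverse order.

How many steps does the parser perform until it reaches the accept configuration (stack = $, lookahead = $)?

7

     Stack     Input    Action
  1  $ T       z c c $  expand T → U
  2  $ U       z c c $  expand U → z S T'
  3  $ T' S z  z c c $  match z
  4  $ T' S    c c $    expand S → epsilon
  5  $ T'      c c $    expand T' → c c
  6  $ c c     c c $    match c
  7  $ c       c $      match c
Accept reached after 7 steps.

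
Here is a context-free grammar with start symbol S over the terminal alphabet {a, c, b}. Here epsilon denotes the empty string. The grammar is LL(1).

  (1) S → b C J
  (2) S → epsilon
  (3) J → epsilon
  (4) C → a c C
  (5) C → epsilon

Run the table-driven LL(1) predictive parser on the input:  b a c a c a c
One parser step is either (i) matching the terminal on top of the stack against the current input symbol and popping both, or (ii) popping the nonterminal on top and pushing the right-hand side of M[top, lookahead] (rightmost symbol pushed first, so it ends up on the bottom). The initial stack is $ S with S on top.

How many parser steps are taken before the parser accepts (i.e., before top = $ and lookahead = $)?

13

      Stack      Input            Action
   1  $ S        b a c a c a c $  expand S → b C J
   2  $ J C b    b a c a c a c $  match b
   3  $ J C      a c a c a c $    expand C → a c C
   4  $ J C c a  a c a c a c $    match a
   5  $ J C c    c a c a c $      match c
   6  $ J C      a c a c $        expand C → a c C
   7  $ J C c a  a c a c $        match a
   8  $ J C c    c a c $          match c
   9  $ J C      a c $            expand C → a c C
  10  $ J C c a  a c $            match a
  11  $ J C c    c $              match c
  12  $ J C      $                expand C → epsilon
  13  $ J        $                expand J → epsilon
Accept reached after 13 steps.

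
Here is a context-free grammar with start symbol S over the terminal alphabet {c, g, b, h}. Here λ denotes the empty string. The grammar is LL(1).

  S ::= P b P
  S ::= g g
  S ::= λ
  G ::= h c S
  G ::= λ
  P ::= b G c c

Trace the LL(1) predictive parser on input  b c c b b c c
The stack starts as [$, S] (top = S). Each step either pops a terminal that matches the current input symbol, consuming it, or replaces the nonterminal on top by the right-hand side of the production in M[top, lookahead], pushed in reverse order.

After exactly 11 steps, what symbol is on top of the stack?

      Stack          Input            Action
   1  $ S            b c c b b c c $  expand S ::= P b P
   2  $ P b P        b c c b b c c $  expand P ::= b G c c
   3  $ P b c c G b  b c c b b c c $  match b
   4  $ P b c c G    c c b b c c $    expand G ::= λ
   5  $ P b c c      c c b b c c $    match c
   6  $ P b c        c b b c c $      match c
   7  $ P b          b b c c $        match b
   8  $ P            b c c $          expand P ::= b G c c
   9  $ c c G b      b c c $          match b
  10  $ c c G        c c $            expand G ::= λ
  11  $ c c          c c $            match c
Stack after step 11: $ c (top = c).

c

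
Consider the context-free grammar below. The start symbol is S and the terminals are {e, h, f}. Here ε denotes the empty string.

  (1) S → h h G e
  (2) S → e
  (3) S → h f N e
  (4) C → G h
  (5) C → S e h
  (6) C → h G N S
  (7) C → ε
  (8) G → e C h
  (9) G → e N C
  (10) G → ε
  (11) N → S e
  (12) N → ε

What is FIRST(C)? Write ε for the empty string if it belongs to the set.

{ε, e, h}

FIRST(S): from S→h h G e we get {h}; from S→e we get {e}; from S→h f N e we get {h}. So FIRST(S) = {e, h}.
FIRST(G): from G→e C h we get {e}; from G→e N C we get {e}; from G→ε we get {ε}. So FIRST(G) = {ε, e}.
FIRST(C): from C→G h we get {e, h}; from C→S e h we get {e, h}; from C→h G N S we get {h}; from C→ε we get {ε}. So FIRST(C) = {ε, e, h}.
FIRST(N): from N→S e we get {e, h}; from N→ε we get {ε}. So FIRST(N) = {ε, e, h}.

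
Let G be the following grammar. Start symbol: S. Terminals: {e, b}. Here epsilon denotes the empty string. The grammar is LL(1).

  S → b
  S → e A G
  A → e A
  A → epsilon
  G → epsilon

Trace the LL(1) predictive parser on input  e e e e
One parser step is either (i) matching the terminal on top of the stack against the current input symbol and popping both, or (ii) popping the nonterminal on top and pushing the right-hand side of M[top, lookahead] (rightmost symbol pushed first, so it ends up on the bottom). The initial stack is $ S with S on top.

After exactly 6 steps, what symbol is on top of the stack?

step 1: stack=$ S  input=e e e e $  — expand S → e A G
step 2: stack=$ G A e  input=e e e e $  — match e
step 3: stack=$ G A  input=e e e $  — expand A → e A
step 4: stack=$ G A e  input=e e e $  — match e
step 5: stack=$ G A  input=e e $  — expand A → e A
step 6: stack=$ G A e  input=e e $  — match e
Stack after step 6: $ G A (top = A).

A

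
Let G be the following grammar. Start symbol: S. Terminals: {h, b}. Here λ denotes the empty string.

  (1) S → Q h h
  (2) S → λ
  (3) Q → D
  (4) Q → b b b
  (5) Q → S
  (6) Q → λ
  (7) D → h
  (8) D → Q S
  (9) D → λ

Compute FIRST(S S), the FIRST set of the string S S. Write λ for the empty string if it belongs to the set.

FIRST(S): from S→Q h h we get {b, h}; from S→λ we get {λ}. So FIRST(S) = {λ, b, h}.
FIRST(Q): from Q→D we get {λ, b, h}; from Q→b b b we get {b}; from Q→S we get {λ, b, h}; from Q→λ we get {λ}. So FIRST(Q) = {λ, b, h}.
FIRST(D): from D→h we get {h}; from D→Q S we get {λ, b, h}; from D→λ we get {λ}. So FIRST(D) = {λ, b, h}.
FIRST(S S): take FIRST of each symbol in turn, carrying on past any symbol whose FIRST contains λ; result {λ, b, h}.

{λ, b, h}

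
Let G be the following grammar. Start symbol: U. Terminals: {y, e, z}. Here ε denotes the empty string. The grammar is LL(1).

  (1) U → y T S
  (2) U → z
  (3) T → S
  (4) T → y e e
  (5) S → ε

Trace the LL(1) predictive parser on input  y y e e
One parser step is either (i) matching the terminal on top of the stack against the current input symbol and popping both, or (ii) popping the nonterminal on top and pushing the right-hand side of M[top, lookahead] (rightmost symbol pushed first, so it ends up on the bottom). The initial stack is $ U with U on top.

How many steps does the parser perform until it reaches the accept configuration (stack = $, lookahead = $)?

7

     Stack      Input      Action
  1  $ U        y y e e $  expand U → y T S
  2  $ S T y    y y e e $  match y
  3  $ S T      y e e $    expand T → y e e
  4  $ S e e y  y e e $    match y
  5  $ S e e    e e $      match e
  6  $ S e      e $        match e
  7  $ S        $          expand S → ε
Accept reached after 7 steps.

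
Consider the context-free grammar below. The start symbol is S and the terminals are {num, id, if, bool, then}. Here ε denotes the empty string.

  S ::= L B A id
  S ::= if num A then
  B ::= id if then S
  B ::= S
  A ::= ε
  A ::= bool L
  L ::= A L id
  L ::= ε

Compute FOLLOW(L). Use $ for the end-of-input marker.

{bool, id, if, then}

FIRST(A): from A::=ε we get {ε}; from A::=bool L we get {bool}. So FIRST(A) = {ε, bool}.
FIRST(L): from L::=A L id we get {bool, id}; from L::=ε we get {ε}. So FIRST(L) = {ε, bool, id}.
FIRST(S): from S::=L B A id we get {bool, id, if}; from S::=if num A then we get {if}. So FIRST(S) = {bool, id, if}.
FIRST(B): from B::=id if then S we get {id}; from B::=S we get {bool, id, if}. So FIRST(B) = {bool, id, if}.
FOLLOW(S) includes $ since S is the start symbol.
FOLLOW(B): in S::=L B A id, B is followed by A id with FIRST {bool, id}. Thus FOLLOW(B) = {bool, id}.
FOLLOW(S): in B::=id if then S, the suffix after S is empty, so FOLLOW(S) ⊇ FOLLOW(B) = {bool, id}; in B::=S, the suffix after S is empty, so FOLLOW(S) ⊇ FOLLOW(B) = {bool, id}. Thus FOLLOW(S) = {$, bool, id}.
FOLLOW(A): in S::=L B A id, A is followed by id with FIRST {id}; in S::=if num A then, A is followed by then with FIRST {then}; in L::=A L id, A is followed by L id with FIRST {bool, id}. Thus FOLLOW(A) = {bool, id, then}.
FOLLOW(L): in S::=L B A id, L is followed by B A id with FIRST {bool, id, if}; in A::=bool L, the suffix after L is empty, so FOLLOW(L) ⊇ FOLLOW(A) = {bool, id, then}; in L::=A L id, L is followed by id with FIRST {id}. Thus FOLLOW(L) = {bool, id, if, then}.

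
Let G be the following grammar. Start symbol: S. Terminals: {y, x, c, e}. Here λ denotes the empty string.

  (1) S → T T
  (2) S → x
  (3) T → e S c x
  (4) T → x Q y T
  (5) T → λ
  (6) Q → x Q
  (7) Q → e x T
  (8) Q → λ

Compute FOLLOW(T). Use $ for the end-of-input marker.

FIRST(T): from T→e S c x we get {e}; from T→x Q y T we get {x}; from T→λ we get {λ}. So FIRST(T) = {λ, e, x}.
FIRST(Q): from Q→x Q we get {x}; from Q→e x T we get {e}; from Q→λ we get {λ}. So FIRST(Q) = {λ, e, x}.
FIRST(S): from S→T T we get {λ, e, x}; from S→x we get {x}. So FIRST(S) = {λ, e, x}.
FOLLOW(S) includes $ since S is the start symbol.
FOLLOW(S): in T→e S c x, S is followed by c x with FIRST {c}. Thus FOLLOW(S) = {$, c}.
FOLLOW(Q): in T→x Q y T, Q is followed by y T with FIRST {y}; in Q→x Q, the suffix after Q is empty (adds nothing new). Thus FOLLOW(Q) = {y}.
FOLLOW(T): in S→T T (occurrence 1), T is followed by T with FIRST {λ, e, x}; in S→T T (occurrence 1), the suffix after T is nullable, so FOLLOW(T) ⊇ FOLLOW(S) = {$, c}; in S→T T (occurrence 2), the suffix after T is empty, so FOLLOW(T) ⊇ FOLLOW(S) = {$, c}; in T→x Q y T, the suffix after T is empty (adds nothing new); in Q→e x T, the suffix after T is empty, so FOLLOW(T) ⊇ FOLLOW(Q) = {y}. Thus FOLLOW(T) = {$, c, e, x, y}.

{$, c, e, x, y}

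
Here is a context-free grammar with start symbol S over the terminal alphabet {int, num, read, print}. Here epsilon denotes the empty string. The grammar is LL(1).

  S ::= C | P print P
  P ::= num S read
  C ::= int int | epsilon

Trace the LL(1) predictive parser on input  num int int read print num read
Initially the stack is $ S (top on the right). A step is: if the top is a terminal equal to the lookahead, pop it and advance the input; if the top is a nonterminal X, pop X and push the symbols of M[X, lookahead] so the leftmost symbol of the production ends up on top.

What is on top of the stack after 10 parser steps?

num

step 1: stack=$ S  input=num int int read print num read $  — expand S ::= P print P
step 2: stack=$ P print P  input=num int int read print num read $  — expand P ::= num S read
step 3: stack=$ P print read S num  input=num int int read print num read $  — match num
step 4: stack=$ P print read S  input=int int read print num read $  — expand S ::= C
step 5: stack=$ P print read C  input=int int read print num read $  — expand C ::= int int
step 6: stack=$ P print read int int  input=int int read print num read $  — match int
step 7: stack=$ P print read int  input=int read print num read $  — match int
step 8: stack=$ P print read  input=read print num read $  — match read
step 9: stack=$ P print  input=print num read $  — match print
step 10: stack=$ P  input=num read $  — expand P ::= num S read
Stack after step 10: $ read S num (top = num).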